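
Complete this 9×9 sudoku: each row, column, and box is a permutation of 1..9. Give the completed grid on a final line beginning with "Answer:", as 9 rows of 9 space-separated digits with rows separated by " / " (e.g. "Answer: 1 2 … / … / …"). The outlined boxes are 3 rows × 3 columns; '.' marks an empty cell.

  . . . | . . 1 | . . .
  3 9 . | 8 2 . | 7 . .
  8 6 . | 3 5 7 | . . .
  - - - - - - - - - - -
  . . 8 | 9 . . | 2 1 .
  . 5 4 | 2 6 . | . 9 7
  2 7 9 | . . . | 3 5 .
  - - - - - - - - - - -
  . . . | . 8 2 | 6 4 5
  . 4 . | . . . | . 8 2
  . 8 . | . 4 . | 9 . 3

Step 1. [r7c2∈{1,3}] r7c2 is the only open cell in col 2 admitting 1, so r7c2=1.
Step 2. [r9c4∈{1,5,6,7}] in row 9, 1 fits only at r9c4, so r9c4=1.
Step 3. [r8c4∈{5,6,7}] 5 has one home in col 4: r8c4, so r8c4=5.
Step 4. [r6c9∈{4,6,8}] in row 6, 6 fits only at r6c9, so r6c9=6.
Step 5. [r1c1∈{4,5,7}] 4 has one home in col 1: r1c1, so r1c1=4.
Step 6. [r9c3∈{2,5,6,7}] 2 has one home in row 9: r9c3, so r9c3=2.
Step 7. [r8c3∈{3,6,7}] r8c3 is the only open cell in col 3 admitting 6 ⇒ r8c3=6.
Step 8. [r2c6∈{4,6}] box 2 places 4 nowhere but r2c6, so r2c6=4.
Step 9. [r5c6∈{3,8}] row 5 places 3 nowhere but r5c6, so r5c6=3.
Step 10. [r3c9∈{1,4,9}] row 3 places 9 nowhere but r3c9. So r3c9=9.
Step 11. [r7c4∈{7}] r7c4's peers cover all but 7 ⇒ r7c4=7.
Step 12. [r1c7∈{5,8}] 5 has one home in col 7: r1c7. So r1c7=5.
Step 13. [r8c6∈{9}] r8c6 has the single candidate 9. So r8c6=9.
Step 14. [r2c9∈{1}] only 1 remains possible at r2c9 ⇒ r2c9=1.
Step 15. [r1c8∈{2,3,6}] 3 has one home in row 1: r1c8. So r1c8=3.
Step 16. [r9c1∈{5,7}] in row 9, 5 fits only at r9c1. So r9c1=5.
Step 17. [r2c8∈{6}] only 6 remains possible at r2c8, so r2c8=6.
Step 18. [r1c4∈{6}] nothing but 6 survives at r1c4 ⇒ r1c4=6.
Step 19. [r8c5∈{3}] r8c5 has the single candidate 3. So r8c5=3.
Step 20. [r3c8∈{2}] r3c8 is down to just 2 ⇒ r3c8=2.
Step 21. [r9c6∈{6}] nothing but 6 survives at r9c6. So r9c6=6.
Step 22. [r7c1∈{9}] r7c1's peers cover all but 9 ⇒ r7c1=9.
Step 23. [r6c4∈{4}] r6c4 is down to just 4 ⇒ r6c4=4.
Step 24. [r7c3∈{3}] r7c3 is down to just 3. So r7c3=3.
Step 25. [r1c5∈{9}] only 9 remains possible at r1c5, so r1c5=9.
Step 26. [r1c3∈{7}] r1c3's peers cover all but 7, so r1c3=7.
Step 27. [r2c3∈{5}] r2c3 has the single candidate 5 ⇒ r2c3=5.
Step 28. [r4c9∈{4}] nothing but 4 survives at r4c9 ⇒ r4c9=4.
Step 29. [r8c7∈{1}] r8c7's peers cover all but 1. So r8c7=1.
Step 30. [r4c2∈{3}] only 3 remains possible at r4c2 ⇒ r4c2=3.
Step 31. [r4c6∈{5}] r4c6 is down to just 5. So r4c6=5.
Step 32. [r1c2∈{2}] only 2 remains possible at r1c2. So r1c2=2.
Step 33. [r5c7∈{8}] r5c7 has the single candidate 8. So r5c7=8.
Step 34. [r5c1∈{1}] only 1 remains possible at r5c1, so r5c1=1.
Step 35. [r4c1∈{6}] r4c1 has the single candidate 6, so r4c1=6.
Step 36. [r6c6∈{8}] nothing but 8 survives at r6c6 ⇒ r6c6=8.
Step 37. [r3c7∈{4}] r3c7 is down to just 4, so r3c7=4.
Step 38. [r4c5∈{7}] r4c5 has the single candidate 7, so r4c5=7.
Step 39. [r3c3∈{1}] only 1 remains possible at r3c3 ⇒ r3c3=1.
Step 40. [r8c1∈{7}] nothing but 7 survives at r8c1. So r8c1=7.
Step 41. [r9c8∈{7}] r9c8 is down to just 7. So r9c8=7.
Step 42. [r1c9∈{8}] r1c9's peers cover all but 8. So r1c9=8.
Step 43. [r6c5∈{1}] r6c5's peers cover all but 1. So r6c5=1.

Answer: 4 2 7 6 9 1 5 3 8 / 3 9 5 8 2 4 7 6 1 / 8 6 1 3 5 7 4 2 9 / 6 3 8 9 7 5 2 1 4 / 1 5 4 2 6 3 8 9 7 / 2 7 9 4 1 8 3 5 6 / 9 1 3 7 8 2 6 4 5 / 7 4 6 5 3 9 1 8 2 / 5 8 2 1 4 6 9 7 3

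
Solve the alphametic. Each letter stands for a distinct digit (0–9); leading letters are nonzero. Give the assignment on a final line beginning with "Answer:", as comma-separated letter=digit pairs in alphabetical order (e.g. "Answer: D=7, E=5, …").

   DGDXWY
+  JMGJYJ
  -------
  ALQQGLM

Step 1. [col 1: Y + J ≡ M (mod 10)] Y=5 is one option consistent with column 1 (Y + J ≡ M (mod 10), carry-in 0) — take it, so Y=5.
Step 2. [col 1: Y + J ≡ M (mod 10)] M=3 is one option consistent with column 1 (Y + J ≡ M (mod 10), carry-in 0) — take it, so M=3.
Step 3. [A] A is the leading digit of a 7-digit sum of two 6-digit numbers; the final carry is exactly 1, so A=1.
Step 4. [col 1: Y + J ≡ M (mod 10)] in column 1 we have Y+J≡M with carry-in 0; given Y=5, M=3 and digits 1,3,5 already taken and all letters distinct, that pins J to 8. So J=8.
Step 5. [col 2: W + Y ≡ L (mod 10)] column 2 (W + Y ≡ L (mod 10), carry-in 1) doesn't pin W yet; pick W=4 and continue ⇒ W=4.
Step 6. [col 2: W + Y ≡ L (mod 10)] from column 2 (W=4, Y=5, carry-in 1, digits 1,3,4,5,8 already taken and all letters distinct): L must equal 0 ⇒ L=0.
Step 7. [col 3: X + J ≡ G (mod 10)] column 3: given J=8, carry-in 1, and digits 0,1,3,4,5,8 already taken and all letters distinct, X+J≡G (mod 10) forces X=7. So X=7.
Step 8. [col 3: X + J ≡ G (mod 10)] column 3: given X=7, J=8, carry-in 1, and digits 0,1,3,4,5,7,8 already taken and all letters distinct, X+J≡G (mod 10) forces G=6 ⇒ G=6.
Step 9. [col 4: D + G ≡ Q (mod 10)] from column 4 (G=6, carry-in 1, digits 0,1,3,4,5,6,7,8 already taken and all letters distinct): Q must equal 9. So Q=9.
Step 10. [col 4: D + G ≡ Q (mod 10)] column 4: given G=6, Q=9, carry-in 1, and digits 0,1,3,4,5,6,7,8,9 already taken and all letters distinct, D+G≡Q (mod 10) forces D=2. So D=2.

Answer: A=1, D=2, G=6, J=8, L=0, M=3, Q=9, W=4, X=7, Y=5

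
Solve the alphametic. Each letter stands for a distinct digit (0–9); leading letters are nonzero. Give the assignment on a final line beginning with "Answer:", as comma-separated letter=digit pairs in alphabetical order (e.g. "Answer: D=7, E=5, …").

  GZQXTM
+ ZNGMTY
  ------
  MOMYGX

Step 1. [col 1: M + Y ≡ X (mod 10)] column 1 (M + Y ≡ X (mod 10), carry-in 0) doesn't pin X yet; pick X=8 and continue. So X=8.
Step 2. [col 1: M + Y ≡ X (mod 10)] no forcing yet in column 1 (carry-in 0); M=5 is free and consistent — try it ⇒ M=5.
Step 3. [col 1: M + Y ≡ X (mod 10)] column 1 reads M+Y+carry(0)=X with M=5, X=8; with digits 5,8 already taken and all letters distinct, the only value for Y is 3 ⇒ Y=3.
Step 4. [col 2: T + T ≡ G (mod 10)] G=4 is one option consistent with column 2 (T + T ≡ G (mod 10), carry-in 0) — take it, so G=4.
Step 5. [col 2: T + T ≡ G (mod 10)] T=2 is one option consistent with column 2 (T + T ≡ G (mod 10), carry-in 0) — take it ⇒ T=2.
Step 6. [col 4: Q + G ≡ M (mod 10)] column 4 reads Q+G+carry(1)=M with G=4, M=5; with digits 2,3,4,5,8 already taken and all letters distinct, the only value for Q is 0 ⇒ Q=0.
Step 7. [col 5: Z + N ≡ O (mod 10)] several values work for N in column 5 (Z + N ≡ O (mod 10), carry-in 0); try N=6. So N=6.
Step 8. [col 5: Z + N ≡ O (mod 10)] in column 5 we have Z+N≡O with carry-in 0; given N=6 and digits 0,2,3,4,5,6,8 already taken and all letters distinct, that pins Z to 1. So Z=1.
Step 9. [col 5: Z + N ≡ O (mod 10)] in column 5 we have Z+N≡O with carry-in 0; given Z=1, N=6 and digits 0,1,2,3,4,5,6,8 already taken and all letters distinct, that pins O to 7, so O=7.

Answer: G=4, M=5, N=6, O=7, Q=0, T=2, X=8, Y=3, Z=1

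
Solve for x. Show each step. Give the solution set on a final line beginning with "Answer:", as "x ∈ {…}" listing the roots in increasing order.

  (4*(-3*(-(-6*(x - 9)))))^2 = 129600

Step 1. [(4*(-3*(-(-6*(x - 9)))))^2 = 129600] LHS squared, RHS 129600 ≥ 0: apply √ (±). So sqrt: 4*(-3*(-(-6*(x - 9)))) = 360 or -360.
Step 2. [4*(-3*(-(-6*(x - 9)))) = 360 or -360] 4·(inner) — divide through by 4, so div: -3*(-(-6*(x - 9))) = 90 or -90.
Step 3. [-3*(-(-6*(x - 9))) = 90 or -90] -3·(inner) — divide through by -3. So div: -(-6*(x - 9)) = -30 or 30.
Step 4. [-(-6*(x - 9)) = -30 or 30] flip signs both sides. So neg: -6*(x - 9) = 30 or -30.
Step 5. [-6*(x - 9) = 30 or -30] LHS = -6·(…); ÷-6 both sides. So div: x - 9 = -5 or 5.
Step 6. [x - 9 = -5 or 5] 9 comes off first (add 9), so sub: x = 4 or 14.

Answer: x ∈ {4, 14}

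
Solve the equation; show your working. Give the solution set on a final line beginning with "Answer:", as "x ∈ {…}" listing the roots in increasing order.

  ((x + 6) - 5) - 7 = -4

Step 1. [((x + 6) - 5) - 7 = -4] -7 is outermost — add 7 both sides ⇒ sub: (x + 6) - 5 = 3.
Step 2. [(x + 6) - 5 = 3] -5 is outermost — add 5 both sides, so sub: x + 6 = 8.
Step 3. [x + 6 = 8] subtract 6: x sits inside (… + 6) ⇒ sub: x = 2.

Answer: x ∈ {2}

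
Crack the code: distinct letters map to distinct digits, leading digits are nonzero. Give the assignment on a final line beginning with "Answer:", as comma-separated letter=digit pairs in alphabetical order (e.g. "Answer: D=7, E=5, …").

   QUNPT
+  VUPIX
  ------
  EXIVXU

Step 1. [col 1: T + X ≡ U (mod 10)] U=9 is one option consistent with column 1 (T + X ≡ U (mod 10), carry-in 0) — take it, so U=9.
Step 2. [E] E is the leading digit of a 6-digit sum of two 5-digit numbers; the final carry is exactly 1. So E=1.
Step 3. [col 1: T + X ≡ U (mod 10)] X=2 is one option consistent with column 1 (T + X ≡ U (mod 10), carry-in 0) — take it. So X=2.
Step 4. [col 1: T + X ≡ U (mod 10)] column 1 reads T+X+carry(0)=U with X=2, U=9; with digits 1,2,9 already taken and all letters distinct, the only value for T is 7, so T=7.
Step 5. [col 2: P + I ≡ X (mod 10)] column 2 (P + I ≡ X (mod 10), carry-in 0) doesn't pin P yet; pick P=4 and continue ⇒ P=4.
Step 6. [col 2: P + I ≡ X (mod 10)] from column 2 (P=4, X=2, carry-in 0, digits 1,2,4,7,9 already taken and all letters distinct): I must equal 8, so I=8.
Step 7. [col 3: N + P ≡ V (mod 10)] column 3 (N + P ≡ V (mod 10), carry-in 1) doesn't pin V yet; pick V=5 and continue. So V=5.
Step 8. [col 3: N + P ≡ V (mod 10)] column 3: given P=4, V=5, carry-in 1, and digits 1,2,4,5,7,8,9 already taken and all letters distinct, N+P≡V (mod 10) forces N=0 ⇒ N=0.
Step 9. [col 5: Q + V ≡ X (mod 10)] in column 5 we have Q+V≡X with carry-in 1; given V=5, X=2 and digits 0,1,2,4,5,7,8,9 already taken and all letters distinct, that pins Q to 6, so Q=6.

Answer: E=1, I=8, N=0, P=4, Q=6, T=7, U=9, V=5, X=2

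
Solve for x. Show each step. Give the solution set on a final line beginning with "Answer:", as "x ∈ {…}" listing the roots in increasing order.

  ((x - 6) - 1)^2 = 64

Step 1. [((x - 6) - 1)^2 = 64] 64 ≥ 0, LHS is (·)² — take ±√ ⇒ sqrt: (x - 6) - 1 = 8 or -8.
Step 2. [(x - 6) - 1 = 8 or -8] -1 is outermost — add 1 both sides ⇒ sub: x - 6 = 9 or -7.
Step 3. [x - 6 = 9 or -7] peel the -6: add 6 from each side. So sub: x = 15 or -1.

Answer: x ∈ {-1, 15}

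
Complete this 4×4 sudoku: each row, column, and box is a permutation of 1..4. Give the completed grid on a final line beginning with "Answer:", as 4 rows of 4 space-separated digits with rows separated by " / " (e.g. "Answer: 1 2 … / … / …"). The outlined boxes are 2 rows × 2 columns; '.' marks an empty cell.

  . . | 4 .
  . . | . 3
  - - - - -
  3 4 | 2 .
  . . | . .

Step 1. [r2c3∈{1}] only 1 remains possible at r2c3. So r2c3=1.
Step 2. [r2c2∈{2}] r2c2 has the single candidate 2. So r2c2=2.
Step 3. [r4c2∈{1}] only 1 remains possible at r4c2 ⇒ r4c2=1.
Step 4. [r4c1∈{2}] r4c1 has the single candidate 2 ⇒ r4c1=2.
Step 5. [r4c4∈{4}] r4c4 is down to just 4 ⇒ r4c4=4.
Step 6. [r2c1∈{4}] r2c1's peers cover all but 4 ⇒ r2c1=4.
Step 7. [r1c2∈{3}] r1c2's peers cover all but 3 ⇒ r1c2=3.
Step 8. [r3c4∈{1}] r3c4 has the single candidate 1 ⇒ r3c4=1.
Step 9. [r1c4∈{2}] r1c4 has the single candidate 2 ⇒ r1c4=2.
Step 10. [r4c3∈{3}] r4c3 is down to just 3 ⇒ r4c3=3.
Step 11. [r1c1∈{1}] r1c1 is down to just 1, so r1c1=1.

Answer: 1 3 4 2 / 4 2 1 3 / 3 4 2 1 / 2 1 3 4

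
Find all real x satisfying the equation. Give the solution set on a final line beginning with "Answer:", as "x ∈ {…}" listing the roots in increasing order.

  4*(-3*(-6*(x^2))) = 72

Step 1. [4*(-3*(-6*(x^2))) = 72] divide by the outer 4, so div: -3*(-6*(x^2)) = 18.
Step 2. [-3*(-6*(x^2)) = 18] -3 out front; divide by -3. So div: -6*(x^2) = -6.
Step 3. [-6*(x^2) = -6] -6·(inner) — divide through by -6. So div: x^2 = 1.
Step 4. [x^2 = 1] √ both sides: 1 ≥ 0 gives two branches. So sqrt: x = 1 or -1.

Answer: x ∈ {-1, 1}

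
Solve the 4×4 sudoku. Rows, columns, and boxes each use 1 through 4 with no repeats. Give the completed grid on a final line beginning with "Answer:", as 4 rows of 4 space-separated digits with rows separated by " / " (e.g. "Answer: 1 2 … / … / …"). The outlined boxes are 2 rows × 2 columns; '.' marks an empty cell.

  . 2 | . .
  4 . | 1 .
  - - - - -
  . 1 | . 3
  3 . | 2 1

Step 1. [r3c3∈{4}] nothing but 4 survives at r3c3. So r3c3=4.
Step 2. [r1c1∈{1}] only 1 remains possible at r1c1, so r1c1=1.
Step 3. [r2c2∈{3}] r2c2 has the single candidate 3 ⇒ r2c2=3.
Step 4. [r1c3∈{3}] r1c3 has the single candidate 3, so r1c3=3.
Step 5. [r3c1∈{2}] r3c1 has the single candidate 2. So r3c1=2.
Step 6. [r1c4∈{4}] only 4 remains possible at r1c4. So r1c4=4.
Step 7. [r2c4∈{2}] only 2 remains possible at r2c4. So r2c4=2.
Step 8. [r4c2∈{4}] r4c2 has the single candidate 4, so r4c2=4.

Answer: 1 2 3 4 / 4 3 1 2 / 2 1 4 3 / 3 4 2 1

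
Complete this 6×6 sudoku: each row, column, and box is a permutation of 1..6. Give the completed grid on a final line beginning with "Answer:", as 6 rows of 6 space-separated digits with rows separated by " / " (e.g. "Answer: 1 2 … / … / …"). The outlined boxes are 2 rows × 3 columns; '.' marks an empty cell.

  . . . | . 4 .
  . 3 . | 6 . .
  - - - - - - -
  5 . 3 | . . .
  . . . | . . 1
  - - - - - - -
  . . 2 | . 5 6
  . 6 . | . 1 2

Step 1. [r1c4∈{1,2,3,5}] col 4 places 1 nowhere but r1c4, so r1c4=1.
Step 2. [r1c2∈{2,5}] r1c2 is the only open cell in col 2 admitting 5. So r1c2=5.
Step 3. [r3c2∈{1,2,4}] row 3 places 1 nowhere but r3c2 ⇒ r3c2=1.
Step 4. [r5c2∈{4}] r5c2 has the single candidate 4 ⇒ r5c2=4.
Step 5. [r1c1∈{2,6}] in row 1, 2 fits only at r1c1 ⇒ r1c1=2.
Step 6. [r4c5∈{2,3,6}] in col 5, 3 fits only at r4c5 ⇒ r4c5=3.
Step 7. [r6c4∈{3,4}] row 6 places 4 nowhere but r6c4. So r6c4=4.
Step 8. [r2c3∈{1,4}] r2c3 is the only open cell in col 3 admitting 1 ⇒ r2c3=1.
Step 9. [r3c4∈{2}] r3c4 has the single candidate 2. So r3c4=2.
Step 10. [r4c1∈{4,6}] r4c1 is the only open cell in col 1 admitting 6, so r4c1=6.
Step 11. [r5c4∈{3}] only 3 remains possible at r5c4, so r5c4=3.
Step 12. [r3c5∈{6}] nothing but 6 survives at r3c5 ⇒ r3c5=6.
Step 13. [r4c4∈{5}] only 5 remains possible at r4c4 ⇒ r4c4=5.
Step 14. [r3c6∈{4}] r3c6's peers cover all but 4, so r3c6=4.
Step 15. [r6c3∈{5}] r6c3's peers cover all but 5, so r6c3=5.
Step 16. [r2c6∈{5}] r2c6 is down to just 5, so r2c6=5.
Step 17. [r2c5∈{2}] r2c5 is down to just 2 ⇒ r2c5=2.
Step 18. [r5c1∈{1}] r5c1's peers cover all but 1. So r5c1=1.
Step 19. [r2c1∈{4}] r2c1 is down to just 4 ⇒ r2c1=4.
Step 20. [r4c2∈{2}] only 2 remains possible at r4c2. So r4c2=2.
Step 21. [r4c3∈{4}] r4c3's peers cover all but 4 ⇒ r4c3=4.
Step 22. [r6c1∈{3}] only 3 remains possible at r6c1 ⇒ r6c1=3.
Step 23. [r1c6∈{3}] r1c6 is down to just 3 ⇒ r1c6=3.
Step 24. [r1c3∈{6}] r1c3 has the single candidate 6, so r1c3=6.

Answer: 2 5 6 1 4 3 / 4 3 1 6 2 5 / 5 1 3 2 6 4 / 6 2 4 5 3 1 / 1 4 2 3 5 6 / 3 6 5 4 1 2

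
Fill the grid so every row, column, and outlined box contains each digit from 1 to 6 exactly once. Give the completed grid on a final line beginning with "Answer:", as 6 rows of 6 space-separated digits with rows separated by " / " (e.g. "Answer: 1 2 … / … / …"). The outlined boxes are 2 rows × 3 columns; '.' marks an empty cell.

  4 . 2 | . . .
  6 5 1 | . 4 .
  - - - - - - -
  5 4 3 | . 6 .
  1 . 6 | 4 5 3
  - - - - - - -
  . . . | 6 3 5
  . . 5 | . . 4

Step 1. [r6c5∈{1,2}] in col 5, 2 fits only at r6c5 ⇒ r6c5=2.
Step 2. [r6c4∈{1}] nothing but 1 survives at r6c4 ⇒ r6c4=1.
Step 3. [r3c6∈{1,2}] r3c6 is the only open cell in row 3 admitting 1, so r3c6=1.
Step 4. [r2c4∈{2,3}] r2c4 is the only open cell in row 2 admitting 3 ⇒ r2c4=3.
Step 5. [r4c2∈{2}] r4c2 is down to just 2, so r4c2=2.
Step 6. [r1c2∈{3}] only 3 remains possible at r1c2 ⇒ r1c2=3.
Step 7. [r3c4∈{2}] r3c4's peers cover all but 2. So r3c4=2.
Step 8. [r2c6∈{2}] nothing but 2 survives at r2c6, so r2c6=2.
Step 9. [r5c2∈{1}] nothing but 1 survives at r5c2, so r5c2=1.
Step 10. [r1c5∈{1}] only 1 remains possible at r1c5. So r1c5=1.
Step 11. [r1c4∈{5}] r1c4 is down to just 5 ⇒ r1c4=5.
Step 12. [r5c1∈{2}] nothing but 2 survives at r5c1 ⇒ r5c1=2.
Step 13. [r5c3∈{4}] r5c3 has the single candidate 4, so r5c3=4.
Step 14. [r6c1∈{3}] r6c1 is down to just 3. So r6c1=3.
Step 15. [r6c2∈{6}] r6c2's peers cover all but 6, so r6c2=6.
Step 16. [r1c6∈{6}] r1c6 has the single candidate 6 ⇒ r1c6=6.

Answer: 4 3 2 5 1 6 / 6 5 1 3 4 2 / 5 4 3 2 6 1 / 1 2 6 4 5 3 / 2 1 4 6 3 5 / 3 6 5 1 2 4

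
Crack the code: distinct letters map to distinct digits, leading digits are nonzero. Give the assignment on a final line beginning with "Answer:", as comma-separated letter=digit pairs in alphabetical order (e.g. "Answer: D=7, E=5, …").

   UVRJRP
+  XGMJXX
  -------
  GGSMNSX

Step 1. [col 1: P + X ≡ X (mod 10)] in column 1 we have P+X≡X with carry-in 0; given nothing yet and all letters distinct, none taken yet, that pins P to 0. So P=0.
Step 2. [col 1: P + X ≡ X (mod 10)] several values work for X in column 1 (P + X ≡ X (mod 10), carry-in 0); try X=5 ⇒ X=5.
Step 3. [G] G is the leading digit of a 7-digit sum of two 6-digit numbers; the final carry is exactly 1 ⇒ G=1.
Step 4. [col 2: R + X ≡ S (mod 10)] R=9 is one option consistent with column 2 (R + X ≡ S (mod 10), carry-in 0) — take it. So R=9.
Step 5. [col 2: R + X ≡ S (mod 10)] in column 2 we have R+X≡S with carry-in 0; given R=9, X=5 and digits 0,1,5,9 already taken and all letters distinct, that pins S to 4 ⇒ S=4.
Step 6. [col 3: J + J ≡ N (mod 10)] N=7 is one option consistent with column 3 (J + J ≡ N (mod 10), carry-in 1) — take it, so N=7.
Step 7. [col 3: J + J ≡ N (mod 10)] column 3 (J + J ≡ N (mod 10), carry-in 1) doesn't pin J yet; pick J=8 and continue. So J=8.
Step 8. [col 4: R + M ≡ M (mod 10)] no forcing yet in column 4 (carry-in 1); M=3 is free and consistent — try it ⇒ M=3.
Step 9. [col 5: V + G ≡ S (mod 10)] from column 5 (G=1, S=4, carry-in 1, digits 0,1,3,4,5,7,8,9 already taken and all letters distinct): V must equal 2. So V=2.
Step 10. [col 6: U + X ≡ G (mod 10)] column 6 reads U+X+carry(0)=G with X=5, G=1; with digits 0,1,2,3,4,5,7,8,9 already taken and all letters distinct, the only value for U is 6 ⇒ U=6.

Answer: G=1, J=8, M=3, N=7, P=0, R=9, S=4, U=6, V=2, X=5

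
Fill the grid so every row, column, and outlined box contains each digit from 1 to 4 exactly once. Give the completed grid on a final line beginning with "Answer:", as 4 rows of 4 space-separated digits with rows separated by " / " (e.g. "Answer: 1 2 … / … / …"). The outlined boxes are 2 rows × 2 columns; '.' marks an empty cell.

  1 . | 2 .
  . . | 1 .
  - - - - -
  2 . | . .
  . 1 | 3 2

Step 1. [r2c1∈{3,4}] 3 has one home in col 1: r2c1 ⇒ r2c1=3.
Step 2. [r2c4∈{4}] r2c4 is down to just 4. So r2c4=4.
Step 3. [r3c3∈{4}] nothing but 4 survives at r3c3 ⇒ r3c3=4.
Step 4. [r1c4∈{3}] nothing but 3 survives at r1c4 ⇒ r1c4=3.
Step 5. [r3c4∈{1}] only 1 remains possible at r3c4, so r3c4=1.
Step 6. [r2c2∈{2}] r2c2's peers cover all but 2, so r2c2=2.
Step 7. [r3c2∈{3}] nothing but 3 survives at r3c2 ⇒ r3c2=3.
Step 8. [r1c2∈{4}] only 4 remains possible at r1c2, so r1c2=4.
Step 9. [r4c1∈{4}] nothing but 4 survives at r4c1 ⇒ r4c1=4.

Answer: 1 4 2 3 / 3 2 1 4 / 2 3 4 1 / 4 1 3 2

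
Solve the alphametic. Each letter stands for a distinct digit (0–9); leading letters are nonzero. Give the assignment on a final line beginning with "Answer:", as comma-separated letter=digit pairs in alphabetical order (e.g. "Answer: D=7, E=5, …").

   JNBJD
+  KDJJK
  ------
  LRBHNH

Step 1. [L] adding two 5-digit numbers gives at most 5+1 digits, and here it does — L is that final carry and must be 1 ⇒ L=1.
Step 2. [col 1: D + K ≡ H (mod 10)] column 1 (D + K ≡ H (mod 10), carry-in 0) doesn't pin H yet; pick H=6 and continue. So H=6.
Step 3. [col 1: D + K ≡ H (mod 10)] several values work for K in column 1 (D + K ≡ H (mod 10), carry-in 0); try K=7, so K=7.
Step 4. [col 1: D + K ≡ H (mod 10)] column 1 reads D+K+carry(0)=H with K=7, H=6; with digits 1,6,7 already taken and all letters distinct, the only value for D is 9, so D=9.
Step 5. [col 2: J + J ≡ N (mod 10)] column 2: given nothing yet, carry-in 1, and digits 1,6,7,9 already taken and all letters distinct, J+J≡N (mod 10) forces J=2, so J=2.
Step 6. [col 2: J + J ≡ N (mod 10)] column 2 reads J+J+carry(1)=N with J=2; with digits 1,2,6,7,9 already taken and all letters distinct, the only value for N is 5, so N=5.
Step 7. [col 3: B + J ≡ H (mod 10)] in column 3 we have B+J≡H with carry-in 0; given J=2, H=6 and digits 1,2,5,6,7,9 already taken and all letters distinct, that pins B to 4, so B=4.
Step 8. [col 5: J + K ≡ R (mod 10)] in column 5 we have J+K≡R with carry-in 1; given J=2, K=7 and digits 1,2,4,5,6,7,9 already taken and all letters distinct, that pins R to 0 ⇒ R=0.

Answer: B=4, D=9, H=6, J=2, K=7, L=1, N=5, R=0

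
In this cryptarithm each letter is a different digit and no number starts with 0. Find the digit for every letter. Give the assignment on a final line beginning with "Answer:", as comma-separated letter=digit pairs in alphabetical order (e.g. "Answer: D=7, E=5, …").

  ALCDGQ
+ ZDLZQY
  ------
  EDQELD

Step 1. [col 1: Q + Y ≡ D (mod 10)] no forcing yet in column 1 (carry-in 0); Q=6 is free and consistent — try it, so Q=6.
Step 2. [col 1: Q + Y ≡ D (mod 10)] Y=8 is one option consistent with column 1 (Q + Y ≡ D (mod 10), carry-in 0) — take it ⇒ Y=8.
Step 3. [col 1: Q + Y ≡ D (mod 10)] column 1: given Q=6, Y=8, carry-in 0, and digits 6,8 already taken and all letters distinct, Q+Y≡D (mod 10) forces D=4, so D=4.
Step 4. [col 2: G + Q ≡ L (mod 10)] no forcing yet in column 2 (carry-in 1); G=2 is free and consistent — try it ⇒ G=2.
Step 5. [col 2: G + Q ≡ L (mod 10)] column 2: given G=2, Q=6, carry-in 1, and digits 2,4,6,8 already taken and all letters distinct, G+Q≡L (mod 10) forces L=9, so L=9.
Step 6. [col 3: D + Z ≡ E (mod 10)] column 3 (D + Z ≡ E (mod 10), carry-in 0) doesn't pin E yet; pick E=5 and continue. So E=5.
Step 7. [col 3: D + Z ≡ E (mod 10)] in column 3 we have D+Z≡E with carry-in 0; given D=4, E=5 and digits 2,4,5,6,8,9 already taken and all letters distinct, that pins Z to 1, so Z=1.
Step 8. [col 4: C + L ≡ Q (mod 10)] in column 4 we have C+L≡Q with carry-in 0; given L=9, Q=6 and digits 1,2,4,5,6,8,9 already taken and all letters distinct, that pins C to 7, so C=7.
Step 9. [col 6: A + Z ≡ E (mod 10)] column 6: given Z=1, E=5, carry-in 1, and digits 1,2,4,5,6,7,8,9 already taken and all letters distinct, A+Z≡E (mod 10) forces A=3. So A=3.

Answer: A=3, C=7, D=4, E=5, G=2, L=9, Q=6, Y=8, Z=1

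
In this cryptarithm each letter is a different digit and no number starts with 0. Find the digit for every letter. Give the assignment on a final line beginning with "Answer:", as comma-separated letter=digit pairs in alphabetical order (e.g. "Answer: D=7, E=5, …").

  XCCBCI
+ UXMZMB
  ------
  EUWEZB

Step 1. [col 1: I + B ≡ B (mod 10)] column 1 reads I+B+carry(0)=B with nothing yet; with all letters distinct, none taken yet, the only value for I is 0, so I=0.
Step 2. [col 1: I + B ≡ B (mod 10)] no forcing yet in column 1 (carry-in 0); B=9 is free and consistent — try it, so B=9.
Step 3. [col 2: C + M ≡ Z (mod 10)] several values work for Z in column 2 (C + M ≡ Z (mod 10), carry-in 0); try Z=7, so Z=7.
Step 4. [col 2: C + M ≡ Z (mod 10)] no forcing yet in column 2 (carry-in 0); M=3 is free and consistent — try it, so M=3.
Step 5. [col 2: C + M ≡ Z (mod 10)] from column 2 (M=3, Z=7, carry-in 0, digits 0,3,7,9 already taken and all letters distinct): C must equal 4. So C=4.
Step 6. [col 3: B + Z ≡ E (mod 10)] column 3 reads B+Z+carry(0)=E with B=9, Z=7; with digits 0,3,4,7,9 already taken and all letters distinct, the only value for E is 6. So E=6.
Step 7. [col 4: C + M ≡ W (mod 10)] column 4 reads C+M+carry(1)=W with C=4, M=3; with digits 0,3,4,6,7,9 already taken and all letters distinct, the only value for W is 8 ⇒ W=8.
Step 8. [col 5: C + X ≡ U (mod 10)] column 5 reads C+X+carry(0)=U with C=4; with digits 0,3,4,6,7,8,9 already taken and all letters distinct, the only value for X is 1 ⇒ X=1.
Step 9. [col 5: C + X ≡ U (mod 10)] column 5: given C=4, X=1, carry-in 0, and digits 0,1,3,4,6,7,8,9 already taken and all letters distinct, C+X≡U (mod 10) forces U=5. So U=5.

Answer: B=9, C=4, E=6, I=0, M=3, U=5, W=8, X=1, Z=7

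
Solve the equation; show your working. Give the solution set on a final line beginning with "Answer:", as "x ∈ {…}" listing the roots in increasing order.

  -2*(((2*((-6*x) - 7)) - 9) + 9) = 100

Step 1. [-2*(((2*((-6*x) - 7)) - 9) + 9) = 100] -2·(inner) — divide through by -2, so div: ((2*((-6*x) - 7)) - 9) + 9 = -50.
Step 2. [((2*((-6*x) - 7)) - 9) + 9 = -50] subtract 9: x sits inside (… + 9) ⇒ sub: (2*((-6*x) - 7)) - 9 = -59.
Step 3. [(2*((-6*x) - 7)) - 9 = -59] 9 comes off first (add 9), so sub: 2*((-6*x) - 7) = -50.
Step 4. [2*((-6*x) - 7) = -50] 2 out front; divide by 2, so div: (-6*x) - 7 = -25.
Step 5. [(-6*x) - 7 = -25] -7 is outermost — add 7 both sides, so sub: -6*x = -18.
Step 6. [-6*x = -18] leading coefficient -6: divide by -6 ⇒ div: x = 3.

Answer: x ∈ {3}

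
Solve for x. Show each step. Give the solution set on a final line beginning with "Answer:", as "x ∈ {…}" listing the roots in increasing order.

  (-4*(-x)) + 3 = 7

Step 1. [(-4*(-x)) + 3 = 7] peel the +3: subtract 3 from each side, so sub: -4*(-x) = 4.
Step 2. [-4*(-x) = 4] LHS = -4·(…); ÷-4 both sides, so div: -x = -1.
Step 3. [-x = -1] flip signs both sides. So neg: x = 1.

Answer: x ∈ {1}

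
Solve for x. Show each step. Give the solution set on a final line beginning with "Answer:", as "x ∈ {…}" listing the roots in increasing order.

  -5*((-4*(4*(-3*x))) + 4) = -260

Step 1. [-5*((-4*(4*(-3*x))) + 4) = -260] -5·(inner) — divide through by -5. So div: (-4*(4*(-3*x))) + 4 = 52.
Step 2. [(-4*(4*(-3*x))) + 4 = 52] common factor -4 (LHS and 52) — divide through, so factor: (4*(-3*x)) - 1 = -13.
Step 3. [(4*(-3*x)) - 1 = -13] add 1: x sits inside (… - 1), so sub: 4*(-3*x) = -12.
Step 4. [4*(-3*x) = -12] 4·(inner) — divide through by 4, so div: -3*x = -3.
Step 5. [-3*x = -3] LHS = -3·(…); ÷-3 both sides, so div: x = 1.

Answer: x ∈ {1}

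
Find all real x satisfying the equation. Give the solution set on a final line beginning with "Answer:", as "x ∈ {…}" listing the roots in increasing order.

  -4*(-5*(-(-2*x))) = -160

Step 1. [-4*(-5*(-(-2*x))) = -160] leading coefficient -4: divide by -4 ⇒ div: -5*(-(-2*x)) = 40.
Step 2. [-5*(-(-2*x)) = 40] LHS = -5·(…); ÷-5 both sides ⇒ div: -(-2*x) = -8.
Step 3. [-(-2*x) = -8] flip signs both sides, so neg: -2*x = 8.
Step 4. [-2*x = 8] -2 out front; divide by -2 ⇒ div: x = -4.

Answer: x ∈ {-4}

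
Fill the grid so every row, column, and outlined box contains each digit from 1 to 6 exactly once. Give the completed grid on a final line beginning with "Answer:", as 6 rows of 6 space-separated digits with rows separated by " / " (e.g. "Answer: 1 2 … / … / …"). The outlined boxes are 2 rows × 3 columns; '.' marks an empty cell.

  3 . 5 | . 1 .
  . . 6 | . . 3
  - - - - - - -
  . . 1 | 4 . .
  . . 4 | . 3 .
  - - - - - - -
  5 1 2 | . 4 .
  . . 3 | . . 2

Step 1. [r5c6∈{6}] only 6 remains possible at r5c6 ⇒ r5c6=6.
Step 2. [r3c5∈{2,5,6}] in col 5, 6 fits only at r3c5. So r3c5=6.
Step 3. [r4c4∈{1,2,5}] 2 has one home in box 4: r4c4. So r4c4=2.
Step 4. [r1c2∈{2,4}] in row 1, 2 fits only at r1c2, so r1c2=2.
Step 5. [r6c5∈{5}] only 5 remains possible at r6c5, so r6c5=5.
Step 6. [r3c6∈{5}] nothing but 5 survives at r3c6, so r3c6=5.
Step 7. [r4c1∈{6}] r4c1's peers cover all but 6 ⇒ r4c1=6.
Step 8. [r2c2∈{4}] r2c2 is down to just 4, so r2c2=4.
Step 9. [r4c2∈{5}] nothing but 5 survives at r4c2. So r4c2=5.
Step 10. [r5c4∈{3}] r5c4's peers cover all but 3 ⇒ r5c4=3.
Step 11. [r1c4∈{6}] nothing but 6 survives at r1c4 ⇒ r1c4=6.
Step 12. [r3c1∈{2}] nothing but 2 survives at r3c1, so r3c1=2.
Step 13. [r1c6∈{4}] r1c6 is down to just 4, so r1c6=4.
Step 14. [r6c2∈{6}] r6c2 is down to just 6 ⇒ r6c2=6.
Step 15. [r2c1∈{1}] r2c1 has the single candidate 1. So r2c1=1.
Step 16. [r4c6∈{1}] r4c6 has the single candidate 1 ⇒ r4c6=1.
Step 17. [r2c5∈{2}] r2c5's peers cover all but 2 ⇒ r2c5=2.
Step 18. [r6c4∈{1}] only 1 remains possible at r6c4 ⇒ r6c4=1.
Step 19. [r2c4∈{5}] r2c4 has the single candidate 5, so r2c4=5.
Step 20. [r3c2∈{3}] nothing but 3 survives at r3c2. So r3c2=3.
Step 21. [r6c1∈{4}] r6c1 has the single candidate 4, so r6c1=4.

Answer: 3 2 5 6 1 4 / 1 4 6 5 2 3 / 2 3 1 4 6 5 / 6 5 4 2 3 1 / 5 1 2 3 4 6 / 4 6 3 1 5 2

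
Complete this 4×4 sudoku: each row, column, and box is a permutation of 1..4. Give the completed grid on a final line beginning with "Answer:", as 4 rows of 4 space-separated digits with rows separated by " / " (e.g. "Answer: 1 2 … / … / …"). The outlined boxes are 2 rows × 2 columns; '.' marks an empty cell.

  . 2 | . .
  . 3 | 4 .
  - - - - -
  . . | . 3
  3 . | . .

Step 1. [r1c4∈{1}] r1c4 is down to just 1 ⇒ r1c4=1.
Step 2. [r3c1∈{1,2,4}] 2 has one home in col 1: r3c1 ⇒ r3c1=2.
Step 3. [r3c2∈{1,4}] across row 3, 4 lands solely at r3c2, so r3c2=4.
Step 4. [r4c3∈{1,2}] in col 3, 2 fits only at r4c3. So r4c3=2.
Step 5. [r2c1∈{1}] r2c1 has the single candidate 1 ⇒ r2c1=1.
Step 6. [r4c4∈{4}] r4c4 is down to just 4, so r4c4=4.
Step 7. [r1c3∈{3}] r1c3's peers cover all but 3 ⇒ r1c3=3.
Step 8. [r3c3∈{1}] r3c3's peers cover all but 1. So r3c3=1.
Step 9. [r4c2∈{1}] r4c2's peers cover all but 1. So r4c2=1.
Step 10. [r2c4∈{2}] only 2 remains possible at r2c4 ⇒ r2c4=2.
Step 11. [r1c1∈{4}] only 4 remains possible at r1c1. So r1c1=4.

Answer: 4 2 3 1 / 1 3 4 2 / 2 4 1 3 / 3 1 2 4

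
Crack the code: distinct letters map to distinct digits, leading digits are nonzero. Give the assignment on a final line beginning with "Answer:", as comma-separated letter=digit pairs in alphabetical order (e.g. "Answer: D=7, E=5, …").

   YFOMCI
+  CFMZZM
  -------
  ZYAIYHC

Step 1. [col 1: I + M ≡ C (mod 10)] C=9 is one option consistent with column 1 (I + M ≡ C (mod 10), carry-in 0) — take it ⇒ C=9.
Step 2. [col 1: I + M ≡ C (mod 10)] several values work for I in column 1 (I + M ≡ C (mod 10), carry-in 0); try I=7. So I=7.
Step 3. [Z] the sum has 7 digits but both addends have 6; that extra leading digit Z is the final carry, namely 1, so Z=1.
Step 4. [col 1: I + M ≡ C (mod 10)] from column 1 (I=7, C=9, carry-in 0, digits 1,7,9 already taken and all letters distinct): M must equal 2, so M=2.
Step 5. [col 2: C + Z ≡ H (mod 10)] column 2: given C=9, Z=1, carry-in 0, and digits 1,2,7,9 already taken and all letters distinct, C+Z≡H (mod 10) forces H=0, so H=0.
Step 6. [col 3: M + Z ≡ Y (mod 10)] in column 3 we have M+Z≡Y with carry-in 1; given M=2, Z=1 and digits 0,1,2,7,9 already taken and all letters distinct, that pins Y to 4 ⇒ Y=4.
Step 7. [col 4: O + M ≡ I (mod 10)] from column 4 (M=2, I=7, carry-in 0, digits 0,1,2,4,7,9 already taken and all letters distinct): O must equal 5, so O=5.
Step 8. [col 5: F + F ≡ A (mod 10)] column 5: given nothing yet, carry-in 0, and digits 0,1,2,4,5,7,9 already taken and all letters distinct, F+F≡A (mod 10) forces A=6. So A=6.
Step 9. [col 5: F + F ≡ A (mod 10)] F=8 is one option consistent with column 5 (F + F ≡ A (mod 10), carry-in 0) — take it ⇒ F=8.

Answer: A=6, C=9, F=8, H=0, I=7, M=2, O=5, Y=4, Z=1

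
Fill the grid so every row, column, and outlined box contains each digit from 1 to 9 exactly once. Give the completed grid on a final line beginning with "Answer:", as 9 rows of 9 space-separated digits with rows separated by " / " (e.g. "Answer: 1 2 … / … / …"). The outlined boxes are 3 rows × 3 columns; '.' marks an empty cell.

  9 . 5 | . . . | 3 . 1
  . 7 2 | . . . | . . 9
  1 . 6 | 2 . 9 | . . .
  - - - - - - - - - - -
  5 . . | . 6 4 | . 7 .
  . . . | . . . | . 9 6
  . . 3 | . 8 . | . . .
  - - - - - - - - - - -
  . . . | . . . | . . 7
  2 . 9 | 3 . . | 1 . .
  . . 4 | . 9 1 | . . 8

Step 1. [r5c3∈{1,7,8}] 7 has one home in col 3: r5c3. So r5c3=7.
Step 2. [r1c8∈{2,4,6,8}] r1c8 is the only open cell in row 1 admitting 2 ⇒ r1c8=2.
Step 3. [r9c7∈{2,5,6}] in row 9, 2 fits only at r9c7. So r9c7=2.
Step 4. [r4c7∈{8}] r4c7's peers cover all but 8 ⇒ r4c7=8.
Step 5. [r7c3∈{1,8}] in col 3, 8 fits only at r7c3, so r7c3=8.
Step 6. [r7c2∈{1,3,5,6}] r7c2 is the only open cell in row 7 admitting 1. So r7c2=1.
Step 7. [r8c6∈{5,6,7,8}] across row 8, 8 lands solely at r8c6 ⇒ r8c6=8.
Step 8. [r8c5∈{4,5,7}] r8c5 is the only open cell in row 8 admitting 7. So r8c5=7.
Step 9. [r1c5∈{4}] nothing but 4 survives at r1c5. So r1c5=4.
Step 10. [r7c4∈{4,5,6}] col 4 places 4 nowhere but r7c4. So r7c4=4.
Step 11. [r1c2∈{8}] r1c2 has the single candidate 8. So r1c2=8.
Step 12. [r2c4∈{1,5,6,8}] col 4 places 8 nowhere but r2c4. So r2c4=8.
Step 13. [r6c8∈{1,4,5}] 1 has one home in col 8: r6c8, so r6c8=1.
Step 14. [r2c5∈{1,3,5}] across row 2, 1 lands solely at r2c5 ⇒ r2c5=1.
Step 15. [r7c7∈{5,6,9}] row 7 places 9 nowhere but r7c7. So r7c7=9.
Step 16. [r2c7∈{4,5,6}] r2c7 is the only open cell in col 7 admitting 6, so r2c7=6.
Step 17. [r5c4∈{1,5}] row 5 places 1 nowhere but r5c4 ⇒ r5c4=1.
Step 18. [r3c8∈{4,5,8}] in row 3, 8 fits only at r3c8. So r3c8=8.
Step 19. [r9c1∈{3,6,7}] r9c1 is the only open cell in row 9 admitting 7 ⇒ r9c1=7.
Step 20. [r3c7∈{4,5,7}] r3c7 is the only open cell in row 3 admitting 7 ⇒ r3c7=7.
Step 21. [r4c4∈{9}] nothing but 9 survives at r4c4 ⇒ r4c4=9.
Step 22. [r6c2∈{2,4,6,9}] 9 has one home in row 6: r6c2, so r6c2=9.
Step 23. [r6c1∈{4,6}] across row 6, 6 lands solely at r6c1 ⇒ r6c1=6.
Step 24. [r7c1∈{3}] nothing but 3 survives at r7c1. So r7c1=3.
Step 25. [r2c1∈{4}] nothing but 4 survives at r2c1 ⇒ r2c1=4.
Step 26. [r2c8∈{5}] nothing but 5 survives at r2c8. So r2c8=5.
Step 27. [r8c9∈{4,5}] across box 9, 5 lands solely at r8c9, so r8c9=5.
Step 28. [r3c5∈{3,5}] row 3 places 5 nowhere but r3c5, so r3c5=5.
Step 29. [r7c6∈{2,5,6}] 5 has one home in row 7: r7c6, so r7c6=5.
Step 30. [r9c4∈{6}] r9c4's peers cover all but 6 ⇒ r9c4=6.
Step 31. [r5c5∈{2,3}] 3 has one home in col 5: r5c5. So r5c5=3.
Step 32. [r1c4∈{7}] only 7 remains possible at r1c4 ⇒ r1c4=7.
Step 33. [r5c7∈{4,5}] across row 5, 5 lands solely at r5c7, so r5c7=5.
Step 34. [r5c6∈{2}] r5c6 has the single candidate 2. So r5c6=2.
Step 35. [r6c9∈{2,4}] 2 has one home in row 6: r6c9. So r6c9=2.
Step 36. [r8c8∈{4,6}] in row 8, 4 fits only at r8c8. So r8c8=4.
Step 37. [r2c6∈{3}] only 3 remains possible at r2c6. So r2c6=3.
Step 38. [r4c3∈{1}] only 1 remains possible at r4c3. So r4c3=1.
Step 39. [r6c6∈{7}] r6c6 has the single candidate 7, so r6c6=7.
Step 40. [r6c7∈{4}] only 4 remains possible at r6c7, so r6c7=4.
Step 41. [r9c2∈{5}] nothing but 5 survives at r9c2 ⇒ r9c2=5.
Step 42. [r9c8∈{3}] r9c8 has the single candidate 3 ⇒ r9c8=3.
Step 43. [r3c2∈{3}] only 3 remains possible at r3c2, so r3c2=3.
Step 44. [r7c5∈{2}] only 2 remains possible at r7c5. So r7c5=2.
Step 45. [r4c9∈{3}] r4c9 is down to just 3 ⇒ r4c9=3.
Step 46. [r8c2∈{6}] only 6 remains possible at r8c2 ⇒ r8c2=6.
Step 47. [r7c8∈{6}] r7c8 is down to just 6. So r7c8=6.
Step 48. [r4c2∈{2}] r4c2 has the single candidate 2. So r4c2=2.
Step 49. [r6c4∈{5}] r6c4 is down to just 5, so r6c4=5.
Step 50. [r3c9∈{4}] only 4 remains possible at r3c9, so r3c9=4.
Step 51. [r5c1∈{8}] r5c1 is down to just 8, so r5c1=8.
Step 52. [r5c2∈{4}] r5c2 has the single candidate 4, so r5c2=4.
Step 53. [r1c6∈{6}] r1c6 has the single candidate 6 ⇒ r1c6=6.

Answer: 9 8 5 7 4 6 3 2 1 / 4 7 2 8 1 3 6 5 9 / 1 3 6 2 5 9 7 8 4 / 5 2 1 9 6 4 8 7 3 / 8 4 7 1 3 2 5 9 6 / 6 9 3 5 8 7 4 1 2 / 3 1 8 4 2 5 9 6 7 / 2 6 9 3 7 8 1 4 5 / 7 5 4 6 9 1 2 3 8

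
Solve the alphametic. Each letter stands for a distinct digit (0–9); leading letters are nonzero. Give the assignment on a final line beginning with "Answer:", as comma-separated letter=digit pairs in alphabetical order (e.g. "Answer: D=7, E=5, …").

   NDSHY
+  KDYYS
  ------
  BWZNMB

Step 1. [col 1: Y + S ≡ B (mod 10)] Y=5 is one option consistent with column 1 (Y + S ≡ B (mod 10), carry-in 0) — take it. So Y=5.
Step 2. [col 1: Y + S ≡ B (mod 10)] column 1 (Y + S ≡ B (mod 10), carry-in 0) doesn't pin B yet; pick B=1 and continue, so B=1.
Step 3. [col 1: Y + S ≡ B (mod 10)] from column 1 (Y=5, B=1, carry-in 0, digits 1,5 already taken and all letters distinct): S must equal 6 ⇒ S=6.
Step 4. [col 2: H + Y ≡ M (mod 10)] several values work for H in column 2 (H + Y ≡ M (mod 10), carry-in 1); try H=7 ⇒ H=7.
Step 5. [col 2: H + Y ≡ M (mod 10)] from column 2 (H=7, Y=5, carry-in 1, digits 1,5,6,7 already taken and all letters distinct): M must equal 3 ⇒ M=3.
Step 6. [col 3: S + Y ≡ N (mod 10)] in column 3 we have S+Y≡N with carry-in 1; given S=6, Y=5 and digits 1,3,5,6,7 already taken and all letters distinct, that pins N to 2. So N=2.
Step 7. [col 4: D + D ≡ Z (mod 10)] from column 4 (nothing yet, carry-in 1, digits 1,2,3,5,6,7 already taken and all letters distinct): D must equal 4, so D=4.
Step 8. [col 4: D + D ≡ Z (mod 10)] from column 4 (D=4, carry-in 1, digits 1,2,3,4,5,6,7 already taken and all letters distinct): Z must equal 9 ⇒ Z=9.
Step 9. [col 5: N + K ≡ W (mod 10)] column 5: given N=2, carry-in 0, and digits 1,2,3,4,5,6,7,9 already taken and all letters distinct, N+K≡W (mod 10) forces W=0. So W=0.
Step 10. [col 5: N + K ≡ W (mod 10)] in column 5 we have N+K≡W with carry-in 0; given N=2, W=0 and digits 0,1,2,3,4,5,6,7,9 already taken and all letters distinct, that pins K to 8 ⇒ K=8.

Answer: B=1, D=4, H=7, K=8, M=3, N=2, S=6, W=0, Y=5, Z=9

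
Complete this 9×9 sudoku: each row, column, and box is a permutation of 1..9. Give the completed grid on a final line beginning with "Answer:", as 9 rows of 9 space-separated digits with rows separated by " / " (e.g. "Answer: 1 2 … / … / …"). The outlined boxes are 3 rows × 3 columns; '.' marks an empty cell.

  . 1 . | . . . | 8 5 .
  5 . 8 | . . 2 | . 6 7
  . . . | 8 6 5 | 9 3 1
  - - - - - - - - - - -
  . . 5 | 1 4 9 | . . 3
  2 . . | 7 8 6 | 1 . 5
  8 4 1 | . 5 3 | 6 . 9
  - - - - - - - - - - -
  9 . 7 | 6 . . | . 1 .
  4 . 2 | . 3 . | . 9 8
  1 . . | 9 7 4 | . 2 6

Step 1. [r9c3∈{3}] r9c3's peers cover all but 3. So r9c3=3.
Step 2. [r1c1∈{3,6,7}] in col 1, 3 fits only at r1c1. So r1c1=3.
Step 3. [r2c2∈{9}] r2c2 has the single candidate 9, so r2c2=9.
Step 4. [r2c7∈{4}] r2c7 is down to just 4. So r2c7=4.
Step 5. [r9c7∈{5}] r9c7's peers cover all but 5 ⇒ r9c7=5.
Step 6. [r3c1∈{7}] nothing but 7 survives at r3c1. So r3c1=7.
Step 7. [r4c2∈{6,7}] 7 has one home in col 2: r4c2, so r4c2=7.
Step 8. [r7c2∈{5,8}] across row 7, 5 lands solely at r7c2 ⇒ r7c2=5.
Step 9. [r3c3∈{4}] r3c3's peers cover all but 4, so r3c3=4.
Step 10. [r9c2∈{8}] only 8 remains possible at r9c2 ⇒ r9c2=8.
Step 11. [r5c3∈{9}] r5c3 has the single candidate 9 ⇒ r5c3=9.
Step 12. [r8c6∈{1}] only 1 remains possible at r8c6, so r8c6=1.
Step 13. [r5c2∈{3}] r5c2's peers cover all but 3. So r5c2=3.
Step 14. [r8c7∈{7}] nothing but 7 survives at r8c7. So r8c7=7.
Step 15. [r4c1∈{6}] r4c1's peers cover all but 6. So r4c1=6.
Step 16. [r8c4∈{5}] r8c4's peers cover all but 5. So r8c4=5.
Step 17. [r4c8∈{8}] nothing but 8 survives at r4c8. So r4c8=8.
Step 18. [r6c8∈{7}] r6c8 has the single candidate 7, so r6c8=7.
Step 19. [r4c7∈{2}] nothing but 2 survives at r4c7 ⇒ r4c7=2.
Step 20. [r2c4∈{3}] r2c4's peers cover all but 3, so r2c4=3.
Step 21. [r7c6∈{8}] r7c6 has the single candidate 8, so r7c6=8.
Step 22. [r1c6∈{7}] r1c6's peers cover all but 7 ⇒ r1c6=7.
Step 23. [r1c4∈{4}] nothing but 4 survives at r1c4 ⇒ r1c4=4.
Step 24. [r7c9∈{4}] nothing but 4 survives at r7c9 ⇒ r7c9=4.
Step 25. [r1c5∈{9}] nothing but 9 survives at r1c5, so r1c5=9.
Step 26. [r5c8∈{4}] r5c8 is down to just 4. So r5c8=4.
Step 27. [r3c2∈{2}] r3c2 has the single candidate 2, so r3c2=2.
Step 28. [r8c2∈{6}] r8c2 has the single candidate 6, so r8c2=6.
Step 29. [r7c7∈{3}] only 3 remains possible at r7c7 ⇒ r7c7=3.
Step 30. [r1c3∈{6}] r1c3 has the single candidate 6, so r1c3=6.
Step 31. [r2c5∈{1}] only 1 remains possible at r2c5. So r2c5=1.
Step 32. [r7c5∈{2}] r7c5 has the single candidate 2, so r7c5=2.
Step 33. [r6c4∈{2}] r6c4's peers cover all but 2 ⇒ r6c4=2.
Step 34. [r1c9∈{2}] r1c9 has the single candidate 2, so r1c9=2.

Answer: 3 1 6 4 9 7 8 5 2 / 5 9 8 3 1 2 4 6 7 / 7 2 4 8 6 5 9 3 1 / 6 7 5 1 4 9 2 8 3 / 2 3 9 7 8 6 1 4 5 / 8 4 1 2 5 3 6 7 9 / 9 5 7 6 2 8 3 1 4 / 4 6 2 5 3 1 7 9 8 / 1 8 3 9 7 4 5 2 6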